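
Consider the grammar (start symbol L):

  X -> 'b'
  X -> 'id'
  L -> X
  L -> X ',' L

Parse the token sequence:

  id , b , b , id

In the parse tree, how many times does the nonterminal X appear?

[L [X id] , [L [X b] , [L [X b] , [L [X id]]]]]

4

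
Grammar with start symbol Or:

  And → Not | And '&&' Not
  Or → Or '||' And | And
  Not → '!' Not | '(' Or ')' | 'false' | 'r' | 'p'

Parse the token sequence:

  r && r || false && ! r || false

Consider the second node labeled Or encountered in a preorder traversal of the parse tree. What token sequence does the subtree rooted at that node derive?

r && r || false && ! r

[Or [Or [Or [And [And [Not r]] && [Not r]]] || [And [And [Not false]] && [Not ! [Not r]]]] || [And [Not false]]]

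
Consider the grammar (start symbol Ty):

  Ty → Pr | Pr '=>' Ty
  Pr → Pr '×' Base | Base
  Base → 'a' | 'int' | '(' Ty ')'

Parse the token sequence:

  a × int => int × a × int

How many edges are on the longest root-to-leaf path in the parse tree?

6

[Ty [Pr [Pr [Base a]] × [Base int]] => [Ty [Pr [Pr [Pr [Base int]] × [Base a]] × [Base int]]]]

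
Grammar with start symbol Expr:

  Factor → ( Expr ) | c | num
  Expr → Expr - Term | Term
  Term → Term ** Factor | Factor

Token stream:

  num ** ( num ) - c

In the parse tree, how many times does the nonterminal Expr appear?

3

[Expr [Expr [Term [Term [Factor num]] ** [Factor ( [Expr [Term [Factor num]]] )]]] - [Term [Factor c]]]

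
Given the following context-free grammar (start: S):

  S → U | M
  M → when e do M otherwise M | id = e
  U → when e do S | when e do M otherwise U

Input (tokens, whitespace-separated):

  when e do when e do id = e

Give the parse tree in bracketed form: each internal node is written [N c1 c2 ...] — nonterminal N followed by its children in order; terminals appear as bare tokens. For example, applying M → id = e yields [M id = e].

S
U
when e do S
when e do U
when e do when e do S
when e do when e do M
when e do when e do id = e

[S [U when e do [S [U when e do [S [M id = e]]]]]]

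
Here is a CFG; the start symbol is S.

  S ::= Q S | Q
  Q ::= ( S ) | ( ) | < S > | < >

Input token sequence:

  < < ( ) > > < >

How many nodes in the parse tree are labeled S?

4

[S [Q < [S [Q < [S [Q ( )]] >]] >] [S [Q < >]]]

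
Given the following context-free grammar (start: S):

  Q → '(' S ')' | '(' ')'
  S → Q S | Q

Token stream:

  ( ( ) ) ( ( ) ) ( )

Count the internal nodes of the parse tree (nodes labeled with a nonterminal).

10

[S [Q ( [S [Q ( )]] )] [S [Q ( [S [Q ( )]] )] [S [Q ( )]]]]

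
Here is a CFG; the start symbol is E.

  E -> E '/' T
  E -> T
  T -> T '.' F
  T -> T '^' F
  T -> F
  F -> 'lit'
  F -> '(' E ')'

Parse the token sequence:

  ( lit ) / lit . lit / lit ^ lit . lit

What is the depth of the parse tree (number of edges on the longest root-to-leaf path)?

8

[E [E [E [T [F ( [E [T [F lit]]] )]]] / [T [T [F lit]] . [F lit]]] / [T [T [T [F lit]] ^ [F lit]] . [F lit]]]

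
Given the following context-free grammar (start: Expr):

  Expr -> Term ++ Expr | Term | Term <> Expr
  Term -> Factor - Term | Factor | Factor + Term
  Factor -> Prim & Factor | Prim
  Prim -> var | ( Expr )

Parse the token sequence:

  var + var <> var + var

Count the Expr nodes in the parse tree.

[Expr [Term [Factor [Prim var]] + [Term [Factor [Prim var]]]] <> [Expr [Term [Factor [Prim var]] + [Term [Factor [Prim var]]]]]]

2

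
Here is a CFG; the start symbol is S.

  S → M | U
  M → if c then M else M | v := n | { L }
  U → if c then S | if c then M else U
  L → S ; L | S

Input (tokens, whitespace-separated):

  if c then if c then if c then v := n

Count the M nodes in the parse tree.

1

[S [U if c then [S [U if c then [S [U if c then [S [M v := n]]]]]]]]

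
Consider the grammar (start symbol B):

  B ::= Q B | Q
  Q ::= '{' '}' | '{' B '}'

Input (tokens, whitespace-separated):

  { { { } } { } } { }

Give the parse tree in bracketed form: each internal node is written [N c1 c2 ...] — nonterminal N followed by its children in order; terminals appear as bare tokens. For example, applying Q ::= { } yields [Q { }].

[B [Q { [B [Q { [B [Q { }]] }] [B [Q { }]]] }] [B [Q { }]]]

B
Q B
{ B } B
{ Q B } B
{ { B } B } B
{ { Q } B } B
{ { { } } B } B
{ { { } } Q } B
{ { { } } { } } B
{ { { } } { } } Q
{ { { } } { } } { }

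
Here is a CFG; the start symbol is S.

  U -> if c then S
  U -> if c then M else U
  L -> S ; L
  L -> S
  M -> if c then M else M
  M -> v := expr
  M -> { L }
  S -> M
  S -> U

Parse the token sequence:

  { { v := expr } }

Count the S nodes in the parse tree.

3

[S [M { [L [S [M { [L [S [M v := expr]]] }]]] }]]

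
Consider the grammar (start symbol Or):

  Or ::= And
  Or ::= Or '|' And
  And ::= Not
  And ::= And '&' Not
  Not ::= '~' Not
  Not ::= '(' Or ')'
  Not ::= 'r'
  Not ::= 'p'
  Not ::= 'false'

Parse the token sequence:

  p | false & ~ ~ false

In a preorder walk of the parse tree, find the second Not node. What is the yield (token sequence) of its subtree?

false

[Or [Or [And [Not p]]] | [And [And [Not false]] & [Not ~ [Not ~ [Not false]]]]]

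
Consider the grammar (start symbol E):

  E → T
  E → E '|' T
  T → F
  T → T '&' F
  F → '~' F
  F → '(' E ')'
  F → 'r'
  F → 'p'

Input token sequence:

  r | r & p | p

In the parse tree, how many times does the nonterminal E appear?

3

[E [E [E [T [F r]]] | [T [T [F r]] & [F p]]] | [T [F p]]]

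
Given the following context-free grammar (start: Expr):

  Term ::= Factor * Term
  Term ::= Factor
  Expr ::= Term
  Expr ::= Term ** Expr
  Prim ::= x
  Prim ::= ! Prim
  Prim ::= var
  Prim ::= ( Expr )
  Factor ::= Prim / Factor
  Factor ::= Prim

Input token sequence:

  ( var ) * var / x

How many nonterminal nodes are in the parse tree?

13

[Expr [Term [Factor [Prim ( [Expr [Term [Factor [Prim var]]]] )]] * [Term [Factor [Prim var] / [Factor [Prim x]]]]]]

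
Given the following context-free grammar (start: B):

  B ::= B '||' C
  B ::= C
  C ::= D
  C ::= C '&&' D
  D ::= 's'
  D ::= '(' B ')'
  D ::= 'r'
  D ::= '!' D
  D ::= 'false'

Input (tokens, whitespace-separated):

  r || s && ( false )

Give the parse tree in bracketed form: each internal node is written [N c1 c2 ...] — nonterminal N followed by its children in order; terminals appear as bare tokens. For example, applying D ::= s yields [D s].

B
B || C
C || C
D || C
r || C
r || C && D
r || D && D
r || s && D
r || s && ( B )
r || s && ( C )
r || s && ( D )
r || s && ( false )

[B [B [C [D r]]] || [C [C [D s]] && [D ( [B [C [D false]]] )]]]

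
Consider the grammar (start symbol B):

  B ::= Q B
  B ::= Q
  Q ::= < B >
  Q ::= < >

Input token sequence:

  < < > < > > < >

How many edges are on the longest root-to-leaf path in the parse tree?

5

[B [Q < [B [Q < >] [B [Q < >]]] >] [B [Q < >]]]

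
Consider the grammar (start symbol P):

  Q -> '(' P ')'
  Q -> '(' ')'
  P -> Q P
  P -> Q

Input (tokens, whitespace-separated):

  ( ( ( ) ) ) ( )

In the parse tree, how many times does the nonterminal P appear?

[P [Q ( [P [Q ( [P [Q ( )]] )]] )] [P [Q ( )]]]

4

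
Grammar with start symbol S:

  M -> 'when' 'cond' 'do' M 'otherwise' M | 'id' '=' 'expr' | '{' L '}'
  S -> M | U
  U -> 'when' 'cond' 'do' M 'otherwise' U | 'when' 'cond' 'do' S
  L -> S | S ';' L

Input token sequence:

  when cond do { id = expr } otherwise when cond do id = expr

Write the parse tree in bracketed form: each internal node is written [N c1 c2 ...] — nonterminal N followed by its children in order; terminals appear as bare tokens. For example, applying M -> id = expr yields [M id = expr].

[S [U when cond do [M { [L [S [M id = expr]]] }] otherwise [U when cond do [S [M id = expr]]]]]

S
U
when cond do M otherwise U
when cond do { L } otherwise U
when cond do { S } otherwise U
when cond do { M } otherwise U
when cond do { id = expr } otherwise U
when cond do { id = expr } otherwise when cond do S
when cond do { id = expr } otherwise when cond do M
when cond do { id = expr } otherwise when cond do id = expr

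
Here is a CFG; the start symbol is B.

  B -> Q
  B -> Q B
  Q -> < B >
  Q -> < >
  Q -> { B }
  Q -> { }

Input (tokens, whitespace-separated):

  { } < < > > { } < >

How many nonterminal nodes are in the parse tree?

[B [Q { }] [B [Q < [B [Q < >]] >] [B [Q { }] [B [Q < >]]]]]

10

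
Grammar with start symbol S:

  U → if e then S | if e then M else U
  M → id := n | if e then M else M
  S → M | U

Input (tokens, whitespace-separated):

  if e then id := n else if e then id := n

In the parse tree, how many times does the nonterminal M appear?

2

[S [U if e then [M id := n] else [U if e then [S [M id := n]]]]]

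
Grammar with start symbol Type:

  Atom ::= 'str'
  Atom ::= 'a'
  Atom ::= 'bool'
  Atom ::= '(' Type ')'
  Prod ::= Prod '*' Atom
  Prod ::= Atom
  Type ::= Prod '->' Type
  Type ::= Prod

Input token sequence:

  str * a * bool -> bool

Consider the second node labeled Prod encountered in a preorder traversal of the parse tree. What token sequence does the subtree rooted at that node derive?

str * a

[Type [Prod [Prod [Prod [Atom str]] * [Atom a]] * [Atom bool]] -> [Type [Prod [Atom bool]]]]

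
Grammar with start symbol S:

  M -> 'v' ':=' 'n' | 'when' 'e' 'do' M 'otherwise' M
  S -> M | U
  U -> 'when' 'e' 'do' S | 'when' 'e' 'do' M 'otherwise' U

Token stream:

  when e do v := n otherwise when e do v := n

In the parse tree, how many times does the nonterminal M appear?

2

[S [U when e do [M v := n] otherwise [U when e do [S [M v := n]]]]]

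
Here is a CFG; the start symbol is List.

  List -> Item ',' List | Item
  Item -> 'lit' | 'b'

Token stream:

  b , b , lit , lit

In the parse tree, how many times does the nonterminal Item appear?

[List [Item b] , [List [Item b] , [List [Item lit] , [List [Item lit]]]]]

4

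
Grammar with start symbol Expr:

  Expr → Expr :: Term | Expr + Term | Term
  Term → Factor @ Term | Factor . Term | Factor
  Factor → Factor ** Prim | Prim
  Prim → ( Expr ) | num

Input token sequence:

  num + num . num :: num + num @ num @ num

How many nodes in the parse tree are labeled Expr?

[Expr [Expr [Expr [Expr [Term [Factor [Prim num]]]] + [Term [Factor [Prim num]] . [Term [Factor [Prim num]]]]] :: [Term [Factor [Prim num]]]] + [Term [Factor [Prim num]] @ [Term [Factor [Prim num]] @ [Term [Factor [Prim num]]]]]]

4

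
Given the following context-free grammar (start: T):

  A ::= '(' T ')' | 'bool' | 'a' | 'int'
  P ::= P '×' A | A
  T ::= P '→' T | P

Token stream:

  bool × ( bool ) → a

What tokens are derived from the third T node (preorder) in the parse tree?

a

[T [P [P [A bool]] × [A ( [T [P [A bool]]] )]] → [T [P [A a]]]]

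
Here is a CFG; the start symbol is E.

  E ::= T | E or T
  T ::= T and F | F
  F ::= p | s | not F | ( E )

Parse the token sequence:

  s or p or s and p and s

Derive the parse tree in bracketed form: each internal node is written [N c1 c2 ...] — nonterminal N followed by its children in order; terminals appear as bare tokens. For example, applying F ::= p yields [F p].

E
E or T
E or T or T
T or T or T
F or T or T
s or T or T
s or F or T
s or p or T
s or p or T and F
s or p or T and F and F
s or p or F and F and F
s or p or s and F and F
s or p or s and p and F
s or p or s and p and s

[E [E [E [T [F s]]] or [T [F p]]] or [T [T [T [F s]] and [F p]] and [F s]]]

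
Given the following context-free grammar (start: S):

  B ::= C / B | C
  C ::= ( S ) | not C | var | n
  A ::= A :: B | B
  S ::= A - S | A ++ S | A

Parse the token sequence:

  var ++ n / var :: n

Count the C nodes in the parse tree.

[S [A [B [C var]]] ++ [S [A [A [B [C n] / [B [C var]]]] :: [B [C n]]]]]

4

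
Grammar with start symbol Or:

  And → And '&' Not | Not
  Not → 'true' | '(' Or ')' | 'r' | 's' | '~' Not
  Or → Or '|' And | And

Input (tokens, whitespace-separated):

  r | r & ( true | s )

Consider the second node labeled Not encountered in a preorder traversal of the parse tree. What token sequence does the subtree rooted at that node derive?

[Or [Or [And [Not r]]] | [And [And [Not r]] & [Not ( [Or [Or [And [Not true]]] | [And [Not s]]] )]]]

r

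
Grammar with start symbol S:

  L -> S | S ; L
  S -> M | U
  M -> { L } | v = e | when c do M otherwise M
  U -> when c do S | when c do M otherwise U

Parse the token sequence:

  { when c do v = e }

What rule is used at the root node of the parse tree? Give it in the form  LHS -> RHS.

[S [M { [L [S [U when c do [S [M v = e]]]]] }]]

S -> M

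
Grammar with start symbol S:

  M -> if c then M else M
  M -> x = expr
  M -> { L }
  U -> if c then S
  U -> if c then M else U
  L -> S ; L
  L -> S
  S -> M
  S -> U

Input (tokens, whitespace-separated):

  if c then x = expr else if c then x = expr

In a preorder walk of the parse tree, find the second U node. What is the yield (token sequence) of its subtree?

if c then x = expr

[S [U if c then [M x = expr] else [U if c then [S [M x = expr]]]]]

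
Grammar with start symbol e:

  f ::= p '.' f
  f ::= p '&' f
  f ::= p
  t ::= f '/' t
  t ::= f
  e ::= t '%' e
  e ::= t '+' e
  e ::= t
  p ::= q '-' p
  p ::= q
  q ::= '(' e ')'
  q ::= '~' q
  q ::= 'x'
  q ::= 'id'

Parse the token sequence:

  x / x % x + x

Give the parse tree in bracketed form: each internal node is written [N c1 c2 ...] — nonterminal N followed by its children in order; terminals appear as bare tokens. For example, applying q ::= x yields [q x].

[e [t [f [p [q x]]] / [t [f [p [q x]]]]] % [e [t [f [p [q x]]]] + [e [t [f [p [q x]]]]]]]

e
t % e
f / t % e
p / t % e
q / t % e
x / t % e
x / f % e
x / p % e
x / q % e
x / x % e
x / x % t + e
x / x % f + e
x / x % p + e
x / x % q + e
x / x % x + e
x / x % x + t
x / x % x + f
x / x % x + p
x / x % x + q
x / x % x + x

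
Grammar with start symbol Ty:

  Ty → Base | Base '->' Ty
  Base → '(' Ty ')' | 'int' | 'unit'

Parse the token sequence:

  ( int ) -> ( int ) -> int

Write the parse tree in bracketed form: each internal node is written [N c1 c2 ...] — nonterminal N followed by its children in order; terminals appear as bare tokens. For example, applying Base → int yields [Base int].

Ty
Base -> Ty
( Ty ) -> Ty
( Base ) -> Ty
( int ) -> Ty
( int ) -> Base -> Ty
( int ) -> ( Ty ) -> Ty
( int ) -> ( Base ) -> Ty
( int ) -> ( int ) -> Ty
( int ) -> ( int ) -> Base
( int ) -> ( int ) -> int

[Ty [Base ( [Ty [Base int]] )] -> [Ty [Base ( [Ty [Base int]] )] -> [Ty [Base int]]]]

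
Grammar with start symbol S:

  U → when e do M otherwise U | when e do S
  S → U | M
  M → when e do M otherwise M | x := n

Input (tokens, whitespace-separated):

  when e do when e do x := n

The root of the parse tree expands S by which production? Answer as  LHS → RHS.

[S [U when e do [S [U when e do [S [M x := n]]]]]]

S → U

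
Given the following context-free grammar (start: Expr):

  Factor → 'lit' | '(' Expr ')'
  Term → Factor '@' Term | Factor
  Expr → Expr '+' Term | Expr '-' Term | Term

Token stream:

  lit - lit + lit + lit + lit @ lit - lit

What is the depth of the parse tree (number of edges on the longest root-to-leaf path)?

8

[Expr [Expr [Expr [Expr [Expr [Expr [Term [Factor lit]]] - [Term [Factor lit]]] + [Term [Factor lit]]] + [Term [Factor lit]]] + [Term [Factor lit] @ [Term [Factor lit]]]] - [Term [Factor lit]]]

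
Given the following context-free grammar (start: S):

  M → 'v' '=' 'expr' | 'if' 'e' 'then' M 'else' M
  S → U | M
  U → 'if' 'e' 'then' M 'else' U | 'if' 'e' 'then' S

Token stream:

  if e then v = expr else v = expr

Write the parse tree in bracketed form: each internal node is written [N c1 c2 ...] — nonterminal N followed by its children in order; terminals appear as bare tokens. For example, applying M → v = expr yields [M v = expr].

S
M
if e then M else M
if e then v = expr else M
if e then v = expr else v = expr

[S [M if e then [M v = expr] else [M v = expr]]]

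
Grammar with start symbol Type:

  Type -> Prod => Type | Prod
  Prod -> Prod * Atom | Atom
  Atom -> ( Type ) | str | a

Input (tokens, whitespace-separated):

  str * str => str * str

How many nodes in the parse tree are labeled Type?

[Type [Prod [Prod [Atom str]] * [Atom str]] => [Type [Prod [Prod [Atom str]] * [Atom str]]]]

2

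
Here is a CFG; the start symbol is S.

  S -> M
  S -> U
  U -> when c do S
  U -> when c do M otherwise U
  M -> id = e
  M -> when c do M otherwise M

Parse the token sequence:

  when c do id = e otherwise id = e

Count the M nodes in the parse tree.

[S [M when c do [M id = e] otherwise [M id = e]]]

3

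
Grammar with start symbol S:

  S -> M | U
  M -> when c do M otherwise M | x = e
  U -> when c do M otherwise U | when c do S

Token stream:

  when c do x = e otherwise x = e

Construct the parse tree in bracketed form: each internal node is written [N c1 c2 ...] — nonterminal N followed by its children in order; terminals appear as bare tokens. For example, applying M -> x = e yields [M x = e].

S
M
when c do M otherwise M
when c do x = e otherwise M
when c do x = e otherwise x = e

[S [M when c do [M x = e] otherwise [M x = e]]]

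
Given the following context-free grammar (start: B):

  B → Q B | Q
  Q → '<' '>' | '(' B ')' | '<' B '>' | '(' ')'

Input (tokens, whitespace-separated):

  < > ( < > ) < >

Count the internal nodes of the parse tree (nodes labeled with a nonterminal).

[B [Q < >] [B [Q ( [B [Q < >]] )] [B [Q < >]]]]

8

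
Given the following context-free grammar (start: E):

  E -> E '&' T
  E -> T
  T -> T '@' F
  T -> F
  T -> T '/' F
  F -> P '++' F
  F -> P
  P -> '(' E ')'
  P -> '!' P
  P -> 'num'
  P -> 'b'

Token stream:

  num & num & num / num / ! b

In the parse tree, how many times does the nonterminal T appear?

[E [E [E [T [F [P num]]]] & [T [F [P num]]]] & [T [T [T [F [P num]]] / [F [P num]]] / [F [P ! [P b]]]]]

5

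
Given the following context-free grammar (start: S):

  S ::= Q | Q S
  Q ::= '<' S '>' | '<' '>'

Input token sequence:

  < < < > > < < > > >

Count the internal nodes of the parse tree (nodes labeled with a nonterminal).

[S [Q < [S [Q < [S [Q < >]] >] [S [Q < [S [Q < >]] >]]] >]]

10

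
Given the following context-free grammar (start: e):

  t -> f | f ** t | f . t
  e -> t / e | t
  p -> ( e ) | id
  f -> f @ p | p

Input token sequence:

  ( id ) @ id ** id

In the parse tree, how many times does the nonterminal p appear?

4

[e [t [f [f [p ( [e [t [f [p id]]]] )]] @ [p id]] ** [t [f [p id]]]]]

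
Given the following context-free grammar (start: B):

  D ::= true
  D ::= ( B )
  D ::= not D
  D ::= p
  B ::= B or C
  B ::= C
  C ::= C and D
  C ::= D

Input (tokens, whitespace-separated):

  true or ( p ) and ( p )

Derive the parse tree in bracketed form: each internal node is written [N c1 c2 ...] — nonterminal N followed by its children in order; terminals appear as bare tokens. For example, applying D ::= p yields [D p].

[B [B [C [D true]]] or [C [C [D ( [B [C [D p]]] )]] and [D ( [B [C [D p]]] )]]]

B
B or C
C or C
D or C
true or C
true or C and D
true or D and D
true or ( B ) and D
true or ( C ) and D
true or ( D ) and D
true or ( p ) and D
true or ( p ) and ( B )
true or ( p ) and ( C )
true or ( p ) and ( D )
true or ( p ) and ( p )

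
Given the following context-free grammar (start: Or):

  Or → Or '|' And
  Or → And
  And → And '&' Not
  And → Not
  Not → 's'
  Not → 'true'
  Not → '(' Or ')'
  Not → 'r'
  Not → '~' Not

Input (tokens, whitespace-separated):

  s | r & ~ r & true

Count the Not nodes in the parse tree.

5

[Or [Or [And [Not s]]] | [And [And [And [Not r]] & [Not ~ [Not r]]] & [Not true]]]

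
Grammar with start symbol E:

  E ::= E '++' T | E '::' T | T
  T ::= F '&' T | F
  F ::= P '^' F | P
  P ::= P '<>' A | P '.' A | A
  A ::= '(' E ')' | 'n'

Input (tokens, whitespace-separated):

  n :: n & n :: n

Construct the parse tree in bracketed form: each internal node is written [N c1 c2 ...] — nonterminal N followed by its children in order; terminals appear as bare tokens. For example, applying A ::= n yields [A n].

E
E :: T
E :: T :: T
T :: T :: T
F :: T :: T
P :: T :: T
A :: T :: T
n :: T :: T
n :: F & T :: T
n :: P & T :: T
n :: A & T :: T
n :: n & T :: T
n :: n & F :: T
n :: n & P :: T
n :: n & A :: T
n :: n & n :: T
n :: n & n :: F
n :: n & n :: P
n :: n & n :: A
n :: n & n :: n

[E [E [E [T [F [P [A n]]]]] :: [T [F [P [A n]]] & [T [F [P [A n]]]]]] :: [T [F [P [A n]]]]]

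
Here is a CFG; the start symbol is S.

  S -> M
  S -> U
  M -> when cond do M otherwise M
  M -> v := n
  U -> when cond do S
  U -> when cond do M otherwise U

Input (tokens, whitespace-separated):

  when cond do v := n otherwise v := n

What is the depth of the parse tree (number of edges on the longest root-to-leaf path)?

[S [M when cond do [M v := n] otherwise [M v := n]]]

3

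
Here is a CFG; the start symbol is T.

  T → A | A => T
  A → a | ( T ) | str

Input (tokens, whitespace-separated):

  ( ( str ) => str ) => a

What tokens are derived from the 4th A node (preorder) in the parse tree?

str

[T [A ( [T [A ( [T [A str]] )] => [T [A str]]] )] => [T [A a]]]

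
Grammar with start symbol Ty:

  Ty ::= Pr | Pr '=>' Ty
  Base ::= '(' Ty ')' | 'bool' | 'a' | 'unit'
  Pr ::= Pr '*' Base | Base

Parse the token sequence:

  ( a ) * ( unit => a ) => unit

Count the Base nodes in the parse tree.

6

[Ty [Pr [Pr [Base ( [Ty [Pr [Base a]]] )]] * [Base ( [Ty [Pr [Base unit]] => [Ty [Pr [Base a]]]] )]] => [Ty [Pr [Base unit]]]]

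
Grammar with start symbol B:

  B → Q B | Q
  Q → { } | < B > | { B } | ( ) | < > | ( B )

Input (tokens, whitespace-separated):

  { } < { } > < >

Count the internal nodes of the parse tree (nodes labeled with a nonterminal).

8

[B [Q { }] [B [Q < [B [Q { }]] >] [B [Q < >]]]]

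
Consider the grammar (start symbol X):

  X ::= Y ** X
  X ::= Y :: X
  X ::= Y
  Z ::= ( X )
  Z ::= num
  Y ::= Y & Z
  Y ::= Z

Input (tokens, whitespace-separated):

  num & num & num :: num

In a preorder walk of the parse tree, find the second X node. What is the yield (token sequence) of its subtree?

[X [Y [Y [Y [Z num]] & [Z num]] & [Z num]] :: [X [Y [Z num]]]]

num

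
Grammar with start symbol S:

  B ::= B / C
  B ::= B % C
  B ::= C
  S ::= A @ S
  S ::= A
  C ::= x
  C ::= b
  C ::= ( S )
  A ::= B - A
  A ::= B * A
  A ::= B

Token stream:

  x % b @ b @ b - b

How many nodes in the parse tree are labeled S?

3

[S [A [B [B [C x]] % [C b]]] @ [S [A [B [C b]]] @ [S [A [B [C b]] - [A [B [C b]]]]]]]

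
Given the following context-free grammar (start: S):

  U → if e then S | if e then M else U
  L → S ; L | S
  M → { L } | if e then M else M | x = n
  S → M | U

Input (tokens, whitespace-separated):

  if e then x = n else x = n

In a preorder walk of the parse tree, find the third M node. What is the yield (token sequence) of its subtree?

[S [M if e then [M x = n] else [M x = n]]]

x = n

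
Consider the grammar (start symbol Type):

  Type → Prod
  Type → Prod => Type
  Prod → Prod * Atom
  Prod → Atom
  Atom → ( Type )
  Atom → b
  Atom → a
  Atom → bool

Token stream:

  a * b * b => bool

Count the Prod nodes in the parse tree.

4

[Type [Prod [Prod [Prod [Atom a]] * [Atom b]] * [Atom b]] => [Type [Prod [Atom bool]]]]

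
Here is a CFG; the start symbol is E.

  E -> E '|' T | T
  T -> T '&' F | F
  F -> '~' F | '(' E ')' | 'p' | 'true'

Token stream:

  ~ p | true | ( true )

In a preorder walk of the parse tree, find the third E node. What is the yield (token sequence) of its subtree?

~ p

[E [E [E [T [F ~ [F p]]]] | [T [F true]]] | [T [F ( [E [T [F true]]] )]]]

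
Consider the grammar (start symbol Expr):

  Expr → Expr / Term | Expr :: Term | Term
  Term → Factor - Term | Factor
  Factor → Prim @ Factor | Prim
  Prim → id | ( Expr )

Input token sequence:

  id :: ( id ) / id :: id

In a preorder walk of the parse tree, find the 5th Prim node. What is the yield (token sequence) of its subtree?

[Expr [Expr [Expr [Expr [Term [Factor [Prim id]]]] :: [Term [Factor [Prim ( [Expr [Term [Factor [Prim id]]]] )]]]] / [Term [Factor [Prim id]]]] :: [Term [Factor [Prim id]]]]

id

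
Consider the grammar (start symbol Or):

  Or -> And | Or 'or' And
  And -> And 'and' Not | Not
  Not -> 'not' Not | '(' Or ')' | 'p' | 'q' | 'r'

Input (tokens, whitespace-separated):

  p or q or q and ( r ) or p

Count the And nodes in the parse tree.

[Or [Or [Or [Or [And [Not p]]] or [And [Not q]]] or [And [And [Not q]] and [Not ( [Or [And [Not r]]] )]]] or [And [Not p]]]

6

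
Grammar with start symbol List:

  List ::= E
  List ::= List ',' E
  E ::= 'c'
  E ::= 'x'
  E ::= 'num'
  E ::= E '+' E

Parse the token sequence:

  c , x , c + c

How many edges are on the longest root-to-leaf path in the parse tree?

[List [List [List [E c]] , [E x]] , [E [E c] + [E c]]]

4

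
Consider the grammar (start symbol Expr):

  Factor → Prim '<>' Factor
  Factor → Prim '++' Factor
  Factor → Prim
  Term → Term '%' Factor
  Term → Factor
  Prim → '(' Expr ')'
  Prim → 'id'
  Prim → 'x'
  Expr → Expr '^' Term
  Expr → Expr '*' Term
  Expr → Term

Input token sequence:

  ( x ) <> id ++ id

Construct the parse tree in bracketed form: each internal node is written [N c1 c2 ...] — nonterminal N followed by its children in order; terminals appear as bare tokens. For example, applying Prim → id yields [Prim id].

[Expr [Term [Factor [Prim ( [Expr [Term [Factor [Prim x]]]] )] <> [Factor [Prim id] ++ [Factor [Prim id]]]]]]

Expr
Term
Factor
Prim <> Factor
( Expr ) <> Factor
( Term ) <> Factor
( Factor ) <> Factor
( Prim ) <> Factor
( x ) <> Factor
( x ) <> Prim ++ Factor
( x ) <> id ++ Factor
( x ) <> id ++ Prim
( x ) <> id ++ id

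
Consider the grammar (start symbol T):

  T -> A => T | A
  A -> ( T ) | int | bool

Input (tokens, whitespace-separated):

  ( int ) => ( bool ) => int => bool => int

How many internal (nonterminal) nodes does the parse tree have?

14

[T [A ( [T [A int]] )] => [T [A ( [T [A bool]] )] => [T [A int] => [T [A bool] => [T [A int]]]]]]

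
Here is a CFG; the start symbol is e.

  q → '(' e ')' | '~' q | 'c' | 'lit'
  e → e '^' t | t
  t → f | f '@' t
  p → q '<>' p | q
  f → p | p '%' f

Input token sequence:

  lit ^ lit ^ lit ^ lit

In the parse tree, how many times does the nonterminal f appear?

4

[e [e [e [e [t [f [p [q lit]]]]] ^ [t [f [p [q lit]]]]] ^ [t [f [p [q lit]]]]] ^ [t [f [p [q lit]]]]]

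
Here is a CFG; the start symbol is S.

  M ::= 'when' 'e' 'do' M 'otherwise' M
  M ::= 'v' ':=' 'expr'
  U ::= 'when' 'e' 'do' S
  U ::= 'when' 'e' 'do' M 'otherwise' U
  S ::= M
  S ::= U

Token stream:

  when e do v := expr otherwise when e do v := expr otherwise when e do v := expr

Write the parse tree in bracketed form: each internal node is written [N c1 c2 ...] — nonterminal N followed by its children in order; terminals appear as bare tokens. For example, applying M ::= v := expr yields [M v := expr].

S
U
when e do M otherwise U
when e do v := expr otherwise U
when e do v := expr otherwise when e do M otherwise U
when e do v := expr otherwise when e do v := expr otherwise U
when e do v := expr otherwise when e do v := expr otherwise when e do S
when e do v := expr otherwise when e do v := expr otherwise when e do M
when e do v := expr otherwise when e do v := expr otherwise when e do v := expr

[S [U when e do [M v := expr] otherwise [U when e do [M v := expr] otherwise [U when e do [S [M v := expr]]]]]]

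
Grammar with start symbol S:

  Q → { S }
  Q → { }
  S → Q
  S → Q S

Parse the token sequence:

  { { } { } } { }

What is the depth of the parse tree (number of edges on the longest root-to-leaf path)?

5

[S [Q { [S [Q { }] [S [Q { }]]] }] [S [Q { }]]]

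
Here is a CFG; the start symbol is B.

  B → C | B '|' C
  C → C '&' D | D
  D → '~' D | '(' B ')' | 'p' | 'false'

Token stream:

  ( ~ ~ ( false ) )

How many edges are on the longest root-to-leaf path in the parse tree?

11

[B [C [D ( [B [C [D ~ [D ~ [D ( [B [C [D false]]] )]]]]] )]]]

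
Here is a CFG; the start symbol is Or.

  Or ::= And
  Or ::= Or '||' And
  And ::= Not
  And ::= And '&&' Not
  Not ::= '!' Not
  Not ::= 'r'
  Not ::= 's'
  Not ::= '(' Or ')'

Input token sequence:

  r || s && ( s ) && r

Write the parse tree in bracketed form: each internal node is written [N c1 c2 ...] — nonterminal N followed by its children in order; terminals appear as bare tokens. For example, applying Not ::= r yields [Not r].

Or
Or || And
And || And
Not || And
r || And
r || And && Not
r || And && Not && Not
r || Not && Not && Not
r || s && Not && Not
r || s && ( Or ) && Not
r || s && ( And ) && Not
r || s && ( Not ) && Not
r || s && ( s ) && Not
r || s && ( s ) && r

[Or [Or [And [Not r]]] || [And [And [And [Not s]] && [Not ( [Or [And [Not s]]] )]] && [Not r]]]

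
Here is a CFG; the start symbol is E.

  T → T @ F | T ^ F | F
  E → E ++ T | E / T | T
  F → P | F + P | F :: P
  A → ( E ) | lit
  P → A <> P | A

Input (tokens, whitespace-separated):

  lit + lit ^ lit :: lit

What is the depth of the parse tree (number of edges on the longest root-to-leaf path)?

[E [T [T [F [F [P [A lit]]] + [P [A lit]]]] ^ [F [F [P [A lit]]] :: [P [A lit]]]]]

7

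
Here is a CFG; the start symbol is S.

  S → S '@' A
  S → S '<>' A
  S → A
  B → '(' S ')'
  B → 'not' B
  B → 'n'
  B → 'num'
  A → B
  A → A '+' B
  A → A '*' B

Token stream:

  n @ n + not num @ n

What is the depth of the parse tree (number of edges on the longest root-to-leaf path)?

[S [S [S [A [B n]]] @ [A [A [B n]] + [B not [B num]]]] @ [A [B n]]]

5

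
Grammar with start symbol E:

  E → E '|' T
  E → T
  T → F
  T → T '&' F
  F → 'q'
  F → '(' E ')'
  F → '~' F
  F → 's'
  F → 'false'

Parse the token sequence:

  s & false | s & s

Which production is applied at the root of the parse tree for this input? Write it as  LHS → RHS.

[E [E [T [T [F s]] & [F false]]] | [T [T [F s]] & [F s]]]

E → E '|' T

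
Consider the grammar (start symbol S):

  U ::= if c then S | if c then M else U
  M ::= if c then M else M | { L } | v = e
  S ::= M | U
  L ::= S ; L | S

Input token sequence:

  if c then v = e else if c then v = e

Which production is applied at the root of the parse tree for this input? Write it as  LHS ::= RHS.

S ::= U

[S [U if c then [M v = e] else [U if c then [S [M v = e]]]]]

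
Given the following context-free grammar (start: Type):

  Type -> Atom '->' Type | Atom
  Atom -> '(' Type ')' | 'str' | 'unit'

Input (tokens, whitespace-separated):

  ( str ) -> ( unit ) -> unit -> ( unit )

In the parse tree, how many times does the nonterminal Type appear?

7

[Type [Atom ( [Type [Atom str]] )] -> [Type [Atom ( [Type [Atom unit]] )] -> [Type [Atom unit] -> [Type [Atom ( [Type [Atom unit]] )]]]]]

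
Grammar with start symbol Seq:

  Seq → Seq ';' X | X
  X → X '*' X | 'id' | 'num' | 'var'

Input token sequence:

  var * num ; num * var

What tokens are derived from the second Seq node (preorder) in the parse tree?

[Seq [Seq [X [X var] * [X num]]] ; [X [X num] * [X var]]]

var * num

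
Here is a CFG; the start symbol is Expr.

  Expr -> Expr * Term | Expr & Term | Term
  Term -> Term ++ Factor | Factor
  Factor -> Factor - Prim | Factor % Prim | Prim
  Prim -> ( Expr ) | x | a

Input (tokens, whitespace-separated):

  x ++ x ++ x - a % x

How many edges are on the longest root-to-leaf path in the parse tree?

[Expr [Term [Term [Term [Factor [Prim x]]] ++ [Factor [Prim x]]] ++ [Factor [Factor [Factor [Prim x]] - [Prim a]] % [Prim x]]]]

6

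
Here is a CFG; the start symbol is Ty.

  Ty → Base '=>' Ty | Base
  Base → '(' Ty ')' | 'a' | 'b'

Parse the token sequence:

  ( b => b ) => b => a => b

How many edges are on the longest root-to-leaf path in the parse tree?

5

[Ty [Base ( [Ty [Base b] => [Ty [Base b]]] )] => [Ty [Base b] => [Ty [Base a] => [Ty [Base b]]]]]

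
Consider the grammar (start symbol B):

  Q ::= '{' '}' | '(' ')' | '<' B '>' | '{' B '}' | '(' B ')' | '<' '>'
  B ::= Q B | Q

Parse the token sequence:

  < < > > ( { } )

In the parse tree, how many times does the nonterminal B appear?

[B [Q < [B [Q < >]] >] [B [Q ( [B [Q { }]] )]]]

4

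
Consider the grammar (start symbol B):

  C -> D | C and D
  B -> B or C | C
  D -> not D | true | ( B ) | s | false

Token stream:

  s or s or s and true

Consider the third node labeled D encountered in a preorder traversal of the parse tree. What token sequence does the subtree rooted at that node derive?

[B [B [B [C [D s]]] or [C [D s]]] or [C [C [D s]] and [D true]]]

s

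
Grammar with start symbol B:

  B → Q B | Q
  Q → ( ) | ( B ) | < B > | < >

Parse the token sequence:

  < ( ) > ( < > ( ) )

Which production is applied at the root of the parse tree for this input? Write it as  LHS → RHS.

[B [Q < [B [Q ( )]] >] [B [Q ( [B [Q < >] [B [Q ( )]]] )]]]

B → Q B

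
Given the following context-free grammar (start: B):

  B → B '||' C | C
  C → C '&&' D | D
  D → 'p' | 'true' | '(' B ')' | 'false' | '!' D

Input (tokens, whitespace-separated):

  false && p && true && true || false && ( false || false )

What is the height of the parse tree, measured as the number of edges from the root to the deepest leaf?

[B [B [C [C [C [C [D false]] && [D p]] && [D true]] && [D true]]] || [C [C [D false]] && [D ( [B [B [C [D false]]] || [C [D false]]] )]]]

7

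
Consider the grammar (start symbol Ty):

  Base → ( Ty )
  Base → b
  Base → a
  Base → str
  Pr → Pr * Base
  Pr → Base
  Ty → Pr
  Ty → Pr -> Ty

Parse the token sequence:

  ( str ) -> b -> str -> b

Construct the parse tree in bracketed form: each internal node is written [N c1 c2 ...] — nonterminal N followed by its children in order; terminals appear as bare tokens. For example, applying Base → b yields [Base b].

Ty
Pr -> Ty
Base -> Ty
( Ty ) -> Ty
( Pr ) -> Ty
( Base ) -> Ty
( str ) -> Ty
( str ) -> Pr -> Ty
( str ) -> Base -> Ty
( str ) -> b -> Ty
( str ) -> b -> Pr -> Ty
( str ) -> b -> Base -> Ty
( str ) -> b -> str -> Ty
( str ) -> b -> str -> Pr
( str ) -> b -> str -> Base
( str ) -> b -> str -> b

[Ty [Pr [Base ( [Ty [Pr [Base str]]] )]] -> [Ty [Pr [Base b]] -> [Ty [Pr [Base str]] -> [Ty [Pr [Base b]]]]]]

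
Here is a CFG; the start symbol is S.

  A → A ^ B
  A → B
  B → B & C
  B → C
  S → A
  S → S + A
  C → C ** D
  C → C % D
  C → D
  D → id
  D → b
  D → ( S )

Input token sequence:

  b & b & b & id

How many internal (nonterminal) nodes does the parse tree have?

14

[S [A [B [B [B [B [C [D b]]] & [C [D b]]] & [C [D b]]] & [C [D id]]]]]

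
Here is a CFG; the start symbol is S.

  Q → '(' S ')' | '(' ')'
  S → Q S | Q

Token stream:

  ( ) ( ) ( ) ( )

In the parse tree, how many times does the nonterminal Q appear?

4

[S [Q ( )] [S [Q ( )] [S [Q ( )] [S [Q ( )]]]]]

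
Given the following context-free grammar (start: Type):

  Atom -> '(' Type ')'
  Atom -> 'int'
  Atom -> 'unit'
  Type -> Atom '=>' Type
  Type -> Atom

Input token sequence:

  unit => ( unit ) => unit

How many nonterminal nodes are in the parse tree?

8

[Type [Atom unit] => [Type [Atom ( [Type [Atom unit]] )] => [Type [Atom unit]]]]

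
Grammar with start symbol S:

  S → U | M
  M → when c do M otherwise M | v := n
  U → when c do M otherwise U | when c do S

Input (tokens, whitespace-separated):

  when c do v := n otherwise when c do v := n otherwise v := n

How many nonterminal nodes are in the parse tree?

[S [M when c do [M v := n] otherwise [M when c do [M v := n] otherwise [M v := n]]]]

6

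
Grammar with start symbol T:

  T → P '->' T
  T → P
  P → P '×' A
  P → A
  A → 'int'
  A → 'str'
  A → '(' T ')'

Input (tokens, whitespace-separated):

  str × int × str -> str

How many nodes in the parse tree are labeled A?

[T [P [P [P [A str]] × [A int]] × [A str]] -> [T [P [A str]]]]

4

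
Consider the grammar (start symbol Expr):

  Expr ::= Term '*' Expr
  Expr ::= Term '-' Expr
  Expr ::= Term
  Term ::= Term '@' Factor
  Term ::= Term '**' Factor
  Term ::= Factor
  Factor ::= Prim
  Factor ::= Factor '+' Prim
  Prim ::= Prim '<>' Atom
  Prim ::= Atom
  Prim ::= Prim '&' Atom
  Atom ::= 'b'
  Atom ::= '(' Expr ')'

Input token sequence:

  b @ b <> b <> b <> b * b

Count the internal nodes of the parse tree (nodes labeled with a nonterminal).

20

[Expr [Term [Term [Factor [Prim [Atom b]]]] @ [Factor [Prim [Prim [Prim [Prim [Atom b]] <> [Atom b]] <> [Atom b]] <> [Atom b]]]] * [Expr [Term [Factor [Prim [Atom b]]]]]]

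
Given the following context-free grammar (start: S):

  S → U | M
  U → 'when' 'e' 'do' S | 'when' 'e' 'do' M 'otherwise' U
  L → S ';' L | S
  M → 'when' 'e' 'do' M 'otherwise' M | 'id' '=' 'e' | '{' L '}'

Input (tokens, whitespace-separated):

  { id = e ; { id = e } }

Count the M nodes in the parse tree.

4

[S [M { [L [S [M id = e]] ; [L [S [M { [L [S [M id = e]]] }]]]] }]]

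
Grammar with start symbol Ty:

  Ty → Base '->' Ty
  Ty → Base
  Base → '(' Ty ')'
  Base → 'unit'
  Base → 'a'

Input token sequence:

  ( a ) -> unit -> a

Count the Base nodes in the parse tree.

[Ty [Base ( [Ty [Base a]] )] -> [Ty [Base unit] -> [Ty [Base a]]]]

4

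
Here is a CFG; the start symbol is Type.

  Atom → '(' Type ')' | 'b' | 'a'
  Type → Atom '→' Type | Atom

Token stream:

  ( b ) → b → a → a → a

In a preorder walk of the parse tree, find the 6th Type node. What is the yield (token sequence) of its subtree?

[Type [Atom ( [Type [Atom b]] )] → [Type [Atom b] → [Type [Atom a] → [Type [Atom a] → [Type [Atom a]]]]]]

a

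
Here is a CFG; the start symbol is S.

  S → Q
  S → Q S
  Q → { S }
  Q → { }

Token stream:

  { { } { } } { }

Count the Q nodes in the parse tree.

[S [Q { [S [Q { }] [S [Q { }]]] }] [S [Q { }]]]

4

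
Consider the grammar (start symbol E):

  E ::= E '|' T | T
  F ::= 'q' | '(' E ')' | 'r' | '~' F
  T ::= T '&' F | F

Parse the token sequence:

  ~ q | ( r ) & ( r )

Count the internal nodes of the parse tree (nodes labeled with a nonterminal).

[E [E [T [F ~ [F q]]]] | [T [T [F ( [E [T [F r]]] )]] & [F ( [E [T [F r]]] )]]]

15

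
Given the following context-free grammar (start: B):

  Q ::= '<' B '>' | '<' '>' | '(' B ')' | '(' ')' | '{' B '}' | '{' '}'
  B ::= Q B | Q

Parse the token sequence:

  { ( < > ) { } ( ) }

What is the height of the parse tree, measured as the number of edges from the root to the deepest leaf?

[B [Q { [B [Q ( [B [Q < >]] )] [B [Q { }] [B [Q ( )]]]] }]]

6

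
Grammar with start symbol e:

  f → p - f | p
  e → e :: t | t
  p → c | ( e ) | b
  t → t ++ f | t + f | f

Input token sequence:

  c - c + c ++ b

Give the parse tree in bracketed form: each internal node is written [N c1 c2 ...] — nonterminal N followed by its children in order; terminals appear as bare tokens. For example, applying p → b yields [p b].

[e [t [t [t [f [p c] - [f [p c]]]] + [f [p c]]] ++ [f [p b]]]]

e
t
t ++ f
t + f ++ f
f + f ++ f
p - f + f ++ f
c - f + f ++ f
c - p + f ++ f
c - c + f ++ f
c - c + p ++ f
c - c + c ++ f
c - c + c ++ p
c - c + c ++ b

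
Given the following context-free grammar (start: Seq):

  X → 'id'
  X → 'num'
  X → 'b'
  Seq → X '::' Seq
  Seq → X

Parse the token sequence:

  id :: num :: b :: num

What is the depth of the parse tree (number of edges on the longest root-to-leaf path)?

[Seq [X id] :: [Seq [X num] :: [Seq [X b] :: [Seq [X num]]]]]

5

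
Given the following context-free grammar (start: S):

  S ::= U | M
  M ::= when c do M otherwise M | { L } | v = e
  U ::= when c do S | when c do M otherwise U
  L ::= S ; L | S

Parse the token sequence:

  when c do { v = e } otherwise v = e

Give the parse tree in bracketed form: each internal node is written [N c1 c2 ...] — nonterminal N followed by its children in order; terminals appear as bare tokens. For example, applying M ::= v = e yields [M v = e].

[S [M when c do [M { [L [S [M v = e]]] }] otherwise [M v = e]]]

S
M
when c do M otherwise M
when c do { L } otherwise M
when c do { S } otherwise M
when c do { M } otherwise M
when c do { v = e } otherwise M
when c do { v = e } otherwise v = e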